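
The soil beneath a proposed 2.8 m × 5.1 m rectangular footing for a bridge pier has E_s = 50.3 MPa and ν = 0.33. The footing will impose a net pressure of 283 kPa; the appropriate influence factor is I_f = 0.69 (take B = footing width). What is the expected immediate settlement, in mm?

Immediate (elastic) settlement: S_e = q·B·(1−ν²)/E_s · I_f.
E_s = 50.3 MPa = 50300 kPa.
S_e = 283 × 2.8 × (1 − 0.33²) / 50300 × 0.69
    = 283 × 2.8 × 0.8911 / 50300 × 0.69
    = 0.009686 m = 9.686 mm

S_e ≈ 9.69 mm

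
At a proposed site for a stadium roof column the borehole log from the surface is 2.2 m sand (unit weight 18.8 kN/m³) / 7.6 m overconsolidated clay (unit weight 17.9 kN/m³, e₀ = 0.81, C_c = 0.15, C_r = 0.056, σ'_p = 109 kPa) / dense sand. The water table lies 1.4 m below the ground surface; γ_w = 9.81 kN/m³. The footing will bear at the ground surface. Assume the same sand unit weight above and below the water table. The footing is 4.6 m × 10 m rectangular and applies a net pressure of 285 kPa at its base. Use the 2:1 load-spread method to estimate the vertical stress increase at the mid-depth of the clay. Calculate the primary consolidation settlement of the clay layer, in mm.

Mid-depth of clay below the ground surface: z = 2.2 + 7.6/2 = 6 m.
Total vertical stress at mid-clay: σ_v = 18.8×2.2 + 17.9×3.8 = 109.38 kPa.
Pore pressure: u = 9.81×(6 − 1.4) = 45.126 kPa.
Initial effective stress: σ'_0 = σ_v − u = 109.38 − 45.126 = 64.254 kPa.
Stress increase at mid-clay by the 2:1 spreading method:
Δσ = qBL/((B+z)(L+z)) = 285×4.6×10/((4.6+6)(10+6)) = 77.3 kPa
Final effective stress: σ'_f = 64.254 + 77.3 = 141.55 kPa.
σ'_f = 141.55 > σ'_p = 109 kPa, so the stress path crosses the preconsolidation pressure — recompression up to σ'_p, then virgin compression beyond:
S_c = H/(1+e₀)·[C_r·log₁₀(σ'_p/σ'_0) + C_c·log₁₀(σ'_f/σ'_p)]
    = 7.6/1.81 × [0.056×log₁₀(109/64.254) + 0.15×log₁₀(141.55/109)]
    = 4.1989 × [0.012853 + 0.017023] = 0.1254 m

S_c ≈ 125 mm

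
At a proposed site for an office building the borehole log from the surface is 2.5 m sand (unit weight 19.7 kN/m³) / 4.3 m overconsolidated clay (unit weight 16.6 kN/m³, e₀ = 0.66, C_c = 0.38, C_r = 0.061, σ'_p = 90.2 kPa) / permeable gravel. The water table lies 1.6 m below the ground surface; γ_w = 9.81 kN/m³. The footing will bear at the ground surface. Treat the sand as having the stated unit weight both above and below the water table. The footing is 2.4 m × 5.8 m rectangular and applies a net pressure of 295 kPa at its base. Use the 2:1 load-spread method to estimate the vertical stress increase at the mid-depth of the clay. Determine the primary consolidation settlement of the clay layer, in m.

S_c ≈ 0.122 m

Mid-depth of clay below the ground surface: z = 2.5 + 4.3/2 = 4.65 m.
Total vertical stress at mid-clay: σ_v = 19.7×2.5 + 16.6×2.15 = 84.94 kPa.
Pore pressure: u = 9.81×(4.65 − 1.6) = 29.921 kPa.
Initial effective stress: σ'_0 = σ_v − u = 84.94 − 29.921 = 55.019 kPa.
Stress increase at mid-clay by the 2:1 spreading method:
Δσ = qBL/((B+z)(L+z)) = 295×2.4×5.8/((2.4+4.65)(5.8+4.65)) = 55.739 kPa
Final effective stress: σ'_f = 55.019 + 55.739 = 110.76 kPa.
σ'_f = 110.76 > σ'_p = 90.2 kPa, so the stress path crosses the preconsolidation pressure — recompression up to σ'_p, then virgin compression beyond:
S_c = H/(1+e₀)·[C_r·log₁₀(σ'_p/σ'_0) + C_c·log₁₀(σ'_f/σ'_p)]
    = 4.3/1.66 × [0.061×log₁₀(90.2/55.019) + 0.38×log₁₀(110.76/90.2)]
    = 2.5904 × [0.013096 + 0.033887] = 0.1217 m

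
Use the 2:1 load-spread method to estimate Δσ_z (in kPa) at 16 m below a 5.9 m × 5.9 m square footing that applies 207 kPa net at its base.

By the 2:1 method the load spreads at 1 horizontal : 2 vertical, so at depth z the loaded area has grown by z in each plan dimension:
Δσ = qBL/((B+z)(L+z)) = 207×5.9×5.9/((5.9+16)(5.9+16)) = 15.024 kPa

Δσ_z ≈ 15 kPa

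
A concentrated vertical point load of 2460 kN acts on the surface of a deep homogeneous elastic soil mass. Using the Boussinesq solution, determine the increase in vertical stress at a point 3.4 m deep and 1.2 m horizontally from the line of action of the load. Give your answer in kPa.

Δσ_z ≈ 75.8 kPa

Boussinesq vertical stress below a point load on an elastic half-space:
Δσ_z = 3P/(2πz²) · [1 + (r/z)²]^(−5/2)
r/z = 1.2/3.4 = 0.35294; [1+(r/z)²]^(−5/2) = 0.74565.
Δσ_z = 3×2460/(2π×3.4²) × 0.74565 = 101.61 × 0.74565 = 75.77 kPa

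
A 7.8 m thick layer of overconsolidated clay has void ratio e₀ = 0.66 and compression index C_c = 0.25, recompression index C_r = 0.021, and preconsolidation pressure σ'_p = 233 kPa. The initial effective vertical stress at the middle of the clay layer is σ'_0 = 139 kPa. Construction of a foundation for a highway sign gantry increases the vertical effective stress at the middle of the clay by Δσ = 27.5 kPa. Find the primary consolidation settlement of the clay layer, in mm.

S_c ≈ 7.74 mm

Final effective stress: σ'_f = 139 + 27.5 = 166.5 kPa.
σ'_f = 166.5 ≤ σ'_p = 233 kPa, so the clay remains overconsolidated and only the recompression index applies:
S_c = C_r·H/(1+e₀)·log₁₀(σ'_f/σ'_0) = 0.021×7.8/1.66×log₁₀(166.5/139)
    = 0.098675 × 0.078399 = 0.007736 m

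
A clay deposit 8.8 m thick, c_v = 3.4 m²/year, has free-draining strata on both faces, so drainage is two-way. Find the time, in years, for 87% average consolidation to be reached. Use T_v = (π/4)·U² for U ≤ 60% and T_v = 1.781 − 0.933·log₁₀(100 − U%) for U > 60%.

Drainage path length: H_d = H/2 = 4.4 m (double drainage).
U > 60%: T_v = 1.781 − 0.933·log₁₀(100 − 87) = 0.74169.
t = T_v·H_d²/c_v = 0.74169×4.4²/3.4 = 4.223 years.

t ≈ 4.22 years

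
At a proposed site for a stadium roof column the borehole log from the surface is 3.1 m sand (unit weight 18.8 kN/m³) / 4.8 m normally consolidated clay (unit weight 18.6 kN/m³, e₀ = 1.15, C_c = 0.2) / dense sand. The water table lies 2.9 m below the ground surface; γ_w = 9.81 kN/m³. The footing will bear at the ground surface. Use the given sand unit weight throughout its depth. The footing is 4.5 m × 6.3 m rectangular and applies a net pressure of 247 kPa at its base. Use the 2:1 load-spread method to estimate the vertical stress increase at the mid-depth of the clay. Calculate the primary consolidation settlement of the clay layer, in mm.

S_c ≈ 110 mm

Mid-depth of clay below the ground surface: z = 3.1 + 4.8/2 = 5.5 m.
Total vertical stress at mid-clay: σ_v = 18.8×3.1 + 18.6×2.4 = 102.92 kPa.
Pore pressure: u = 9.81×(5.5 − 2.9) = 25.506 kPa.
Initial effective stress: σ'_0 = σ_v − u = 102.92 − 25.506 = 77.414 kPa.
Stress increase at mid-clay by the 2:1 spreading method:
Δσ = qBL/((B+z)(L+z)) = 247×4.5×6.3/((4.5+5.5)(6.3+5.5)) = 59.343 kPa
Final effective stress: σ'_f = σ'_0 + Δσ = 77.414 + 59.343 = 136.76 kPa.
Normally consolidated clay, so the full stress increment lies on the virgin compression line:
S_c = C_c·H/(1+e₀)·log₁₀(σ'_f/σ'_0) = 0.2×4.8/(1+1.15)×log₁₀(136.76/77.414)
    = 0.44651 × 0.24714 = 0.1104 m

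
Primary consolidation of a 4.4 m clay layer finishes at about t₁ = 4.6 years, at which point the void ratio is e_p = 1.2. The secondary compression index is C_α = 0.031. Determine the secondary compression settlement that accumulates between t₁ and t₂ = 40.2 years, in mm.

Secondary compression: S_s = C_α·H/(1+e_p)·log₁₀(t₂/t₁)
S_s = 0.031×4.4/(1+1.2)×log₁₀(40.2/4.6)
    = 0.062 × 0.9415 = 0.05837 m

S_s ≈ 58.4 mm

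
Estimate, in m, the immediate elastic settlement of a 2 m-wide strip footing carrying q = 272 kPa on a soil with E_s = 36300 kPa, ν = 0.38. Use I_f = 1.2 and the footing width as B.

S_e ≈ 0.0154 m

Immediate (elastic) settlement: S_e = q·B·(1−ν²)/E_s · I_f.
S_e = 272 × 2 × (1 − 0.38²) / 36300 × 1.2
    = 272 × 2 × 0.8556 / 36300 × 1.2
    = 0.01539 m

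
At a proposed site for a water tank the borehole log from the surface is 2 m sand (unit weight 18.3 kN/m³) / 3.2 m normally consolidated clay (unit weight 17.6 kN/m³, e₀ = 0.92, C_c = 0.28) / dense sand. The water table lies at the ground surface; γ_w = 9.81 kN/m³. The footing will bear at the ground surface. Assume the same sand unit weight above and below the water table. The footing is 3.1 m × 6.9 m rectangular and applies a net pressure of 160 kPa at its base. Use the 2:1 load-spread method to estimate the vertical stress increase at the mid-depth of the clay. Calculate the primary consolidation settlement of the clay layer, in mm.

S_c ≈ 198 mm

Mid-depth of clay below the ground surface: z = 2 + 3.2/2 = 3.6 m.
Total vertical stress at mid-clay: σ_v = 18.3×2 + 17.6×1.6 = 64.76 kPa.
Pore pressure: u = 9.81×(3.6 − 0) = 35.316 kPa.
Initial effective stress: σ'_0 = σ_v − u = 64.76 − 35.316 = 29.444 kPa.
Stress increase at mid-clay by the 2:1 spreading method:
Δσ = qBL/((B+z)(L+z)) = 160×3.1×6.9/((3.1+3.6)(6.9+3.6)) = 48.648 kPa
Final effective stress: σ'_f = σ'_0 + Δσ = 29.444 + 48.648 = 78.092 kPa.
Normally consolidated clay, so the full stress increment lies on the virgin compression line:
S_c = C_c·H/(1+e₀)·log₁₀(σ'_f/σ'_0) = 0.28×3.2/(1+0.92)×log₁₀(78.092/29.444)
    = 0.46667 × 0.42361 = 0.1977 m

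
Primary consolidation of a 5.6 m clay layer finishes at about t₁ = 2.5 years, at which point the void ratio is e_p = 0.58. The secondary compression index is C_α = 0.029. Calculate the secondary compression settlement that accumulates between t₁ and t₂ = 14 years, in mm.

Secondary compression: S_s = C_α·H/(1+e_p)·log₁₀(t₂/t₁)
S_s = 0.029×5.6/(1+0.58)×log₁₀(14/2.5)
    = 0.1028 × 0.7482 = 0.0769 m

S_s ≈ 76.9 mm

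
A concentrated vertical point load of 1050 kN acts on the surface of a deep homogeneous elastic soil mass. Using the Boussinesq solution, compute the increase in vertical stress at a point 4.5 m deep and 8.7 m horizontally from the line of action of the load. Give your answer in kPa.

Boussinesq vertical stress below a point load on an elastic half-space:
Δσ_z = 3P/(2πz²) · [1 + (r/z)²]^(−5/2)
r/z = 8.7/4.5 = 1.9333; [1+(r/z)²]^(−5/2) = 0.020467.
Δσ_z = 3×1050/(2π×4.5²) × 0.020467 = 24.757 × 0.020467 = 0.5067 kPa

Δσ_z ≈ 0.507 kPa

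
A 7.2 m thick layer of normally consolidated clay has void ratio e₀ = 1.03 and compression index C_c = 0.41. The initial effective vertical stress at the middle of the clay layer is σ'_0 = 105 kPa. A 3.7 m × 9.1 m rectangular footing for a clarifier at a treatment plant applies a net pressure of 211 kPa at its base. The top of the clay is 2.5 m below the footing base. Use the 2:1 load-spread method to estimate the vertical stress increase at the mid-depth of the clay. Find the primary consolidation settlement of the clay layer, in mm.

Mid-depth of clay below the footing base: z = 2.5 + 7.2/2 = 6.1 m.
Stress increase at mid-clay by the 2:1 spreading method:
Δσ = qBL/((B+z)(L+z)) = 211×3.7×9.1/((3.7+6.1)(9.1+6.1)) = 47.693 kPa
Final effective stress: σ'_f = σ'_0 + Δσ = 105 + 47.693 = 152.69 kPa.
Normally consolidated clay, so the full stress increment lies on the virgin compression line:
S_c = C_c·H/(1+e₀)·log₁₀(σ'_f/σ'_0) = 0.41×7.2/(1+1.03)×log₁₀(152.69/105)
    = 1.4542 × 0.16262 = 0.2365 m

S_c ≈ 236 mm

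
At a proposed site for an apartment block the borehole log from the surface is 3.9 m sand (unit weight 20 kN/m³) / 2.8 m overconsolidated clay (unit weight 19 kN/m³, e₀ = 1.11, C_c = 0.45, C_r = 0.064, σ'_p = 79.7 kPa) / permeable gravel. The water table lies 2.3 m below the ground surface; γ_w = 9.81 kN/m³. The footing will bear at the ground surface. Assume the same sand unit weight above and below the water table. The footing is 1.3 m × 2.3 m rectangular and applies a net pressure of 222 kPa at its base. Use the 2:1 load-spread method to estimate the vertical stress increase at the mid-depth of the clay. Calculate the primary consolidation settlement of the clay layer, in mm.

S_c ≈ 29 mm

Mid-depth of clay below the ground surface: z = 3.9 + 2.8/2 = 5.3 m.
Total vertical stress at mid-clay: σ_v = 20×3.9 + 19×1.4 = 104.6 kPa.
Pore pressure: u = 9.81×(5.3 − 2.3) = 29.43 kPa.
Initial effective stress: σ'_0 = σ_v − u = 104.6 − 29.43 = 75.17 kPa.
Stress increase at mid-clay by the 2:1 spreading method:
Δσ = qBL/((B+z)(L+z)) = 222×1.3×2.3/((1.3+5.3)(2.3+5.3)) = 13.233 kPa
Final effective stress: σ'_f = 75.17 + 13.233 = 88.403 kPa.
σ'_f = 88.403 > σ'_p = 79.7 kPa, so the stress path crosses the preconsolidation pressure — recompression up to σ'_p, then virgin compression beyond:
S_c = H/(1+e₀)·[C_r·log₁₀(σ'_p/σ'_0) + C_c·log₁₀(σ'_f/σ'_p)]
    = 2.8/2.11 × [0.064×log₁₀(79.7/75.17) + 0.45×log₁₀(88.403/79.7)]
    = 1.327 × [0.0016265 + 0.020254] = 0.02904 m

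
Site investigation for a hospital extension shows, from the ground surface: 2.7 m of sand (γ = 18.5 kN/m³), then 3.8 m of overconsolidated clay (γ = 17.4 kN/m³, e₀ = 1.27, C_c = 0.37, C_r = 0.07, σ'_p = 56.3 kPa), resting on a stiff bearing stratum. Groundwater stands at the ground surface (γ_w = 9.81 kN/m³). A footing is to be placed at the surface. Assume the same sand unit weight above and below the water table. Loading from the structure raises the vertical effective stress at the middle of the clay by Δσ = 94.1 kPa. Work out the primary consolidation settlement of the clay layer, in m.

Mid-depth of clay below the ground surface: z = 2.7 + 3.8/2 = 4.6 m.
Total vertical stress at mid-clay: σ_v = 18.5×2.7 + 17.4×1.9 = 83.01 kPa.
Pore pressure: u = 9.81×(4.6 − 0) = 45.126 kPa.
Initial effective stress: σ'_0 = σ_v − u = 83.01 − 45.126 = 37.884 kPa.
Final effective stress: σ'_f = 37.884 + 94.1 = 131.98 kPa.
σ'_f = 131.98 > σ'_p = 56.3 kPa, so the stress path crosses the preconsolidation pressure — recompression up to σ'_p, then virgin compression beyond:
S_c = H/(1+e₀)·[C_r·log₁₀(σ'_p/σ'_0) + C_c·log₁₀(σ'_f/σ'_p)]
    = 3.8/2.27 × [0.07×log₁₀(56.3/37.884) + 0.37×log₁₀(131.98/56.3)]
    = 1.674 × [0.012044 + 0.1369] = 0.2493 m

S_c ≈ 0.249 m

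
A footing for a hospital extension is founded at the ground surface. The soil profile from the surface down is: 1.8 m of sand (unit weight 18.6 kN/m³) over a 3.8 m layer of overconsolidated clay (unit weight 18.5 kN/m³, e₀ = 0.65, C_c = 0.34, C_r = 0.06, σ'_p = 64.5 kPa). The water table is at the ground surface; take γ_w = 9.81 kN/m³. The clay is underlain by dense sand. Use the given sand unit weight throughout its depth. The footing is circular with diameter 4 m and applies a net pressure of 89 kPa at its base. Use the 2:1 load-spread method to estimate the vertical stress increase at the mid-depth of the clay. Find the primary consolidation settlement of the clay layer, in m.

S_c ≈ 0.0333 m

Mid-depth of clay below the ground surface: z = 1.8 + 3.8/2 = 3.7 m.
Total vertical stress at mid-clay: σ_v = 18.6×1.8 + 18.5×1.9 = 68.63 kPa.
Pore pressure: u = 9.81×(3.7 − 0) = 36.297 kPa.
Initial effective stress: σ'_0 = σ_v − u = 68.63 − 36.297 = 32.333 kPa.
Stress increase at mid-clay by the 2:1 spreading method:
Δσ ≈ qD²/(D+z)² = 89×4²/(4+3.7)² = 24.018 kPa
Final effective stress: σ'_f = 32.333 + 24.018 = 56.351 kPa.
σ'_f = 56.351 ≤ σ'_p = 64.5 kPa, so the clay remains overconsolidated and only the recompression index applies:
S_c = C_r·H/(1+e₀)·log₁₀(σ'_f/σ'_0) = 0.06×3.8/1.65×log₁₀(56.351/32.333)
    = 0.13818 × 0.24126 = 0.03334 m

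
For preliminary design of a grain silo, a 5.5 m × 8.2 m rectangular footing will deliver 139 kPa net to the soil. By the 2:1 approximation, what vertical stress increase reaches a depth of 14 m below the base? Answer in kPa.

Δσ_z ≈ 14.5 kPa

By the 2:1 method the load spreads at 1 horizontal : 2 vertical, so at depth z the loaded area has grown by z in each plan dimension:
Δσ = qBL/((B+z)(L+z)) = 139×5.5×8.2/((5.5+14)(8.2+14)) = 14.481 kPa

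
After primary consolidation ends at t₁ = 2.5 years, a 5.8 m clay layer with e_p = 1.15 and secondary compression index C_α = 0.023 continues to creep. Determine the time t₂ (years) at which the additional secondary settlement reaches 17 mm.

S_s = C_α·H/(1+e_p)·log₁₀(t₂/t₁) ⇒ log₁₀(t₂/t₁) = S_s·(1+e_p)/(C_α·H).
log₁₀(t₂/t₁) = 0.017 × (1+1.15) / (0.023×5.8) = 0.274
t₂ = t₁ × 10^0.274 = 2.5 × 1.879 = 4.698 years

t₂ ≈ 4.7 years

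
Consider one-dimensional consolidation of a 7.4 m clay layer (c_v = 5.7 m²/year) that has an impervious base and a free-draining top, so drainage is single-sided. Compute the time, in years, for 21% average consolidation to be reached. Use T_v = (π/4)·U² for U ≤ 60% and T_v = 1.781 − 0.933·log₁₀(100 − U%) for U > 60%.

Drainage path length: H_d = H = 7.4 m (single drainage).
U ≤ 60%: T_v = (π/4)·U² = (π/4)×0.21² = 0.034636.
t = T_v·H_d²/c_v = 0.034636×7.4²/5.7 = 0.3327 years.

t ≈ 0.333 years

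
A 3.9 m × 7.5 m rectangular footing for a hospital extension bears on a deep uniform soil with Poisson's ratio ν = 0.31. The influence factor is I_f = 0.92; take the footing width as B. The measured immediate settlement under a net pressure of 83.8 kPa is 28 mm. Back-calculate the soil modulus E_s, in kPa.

E_s ≈ 9710 kPa

S_e = q·B·(1−ν²)/E_s · I_f  ⇒  E_s = q·B·(1−ν²)·I_f / S_e.
E_s = 83.8 × 3.9 × 0.9039 × 0.92 / 0.028 = 9706 kPa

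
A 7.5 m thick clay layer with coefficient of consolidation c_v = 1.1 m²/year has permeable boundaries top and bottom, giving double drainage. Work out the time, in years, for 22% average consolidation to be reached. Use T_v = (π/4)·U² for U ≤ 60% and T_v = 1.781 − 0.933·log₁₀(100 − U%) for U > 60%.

t ≈ 0.486 years

Drainage path length: H_d = H/2 = 3.75 m (double drainage).
U ≤ 60%: T_v = (π/4)·U² = (π/4)×0.22² = 0.038013.
t = T_v·H_d²/c_v = 0.038013×3.75²/1.1 = 0.486 years.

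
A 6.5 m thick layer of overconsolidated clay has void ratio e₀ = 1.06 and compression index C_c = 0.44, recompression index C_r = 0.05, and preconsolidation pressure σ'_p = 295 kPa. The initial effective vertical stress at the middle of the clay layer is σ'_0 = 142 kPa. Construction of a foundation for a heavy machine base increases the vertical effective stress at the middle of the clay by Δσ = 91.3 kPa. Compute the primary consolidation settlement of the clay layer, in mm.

Final effective stress: σ'_f = 142 + 91.3 = 233.3 kPa.
σ'_f = 233.3 ≤ σ'_p = 295 kPa, so the clay remains overconsolidated and only the recompression index applies:
S_c = C_r·H/(1+e₀)·log₁₀(σ'_f/σ'_0) = 0.05×6.5/2.06×log₁₀(233.3/142)
    = 0.15777 × 0.21563 = 0.03402 m

S_c ≈ 34 mm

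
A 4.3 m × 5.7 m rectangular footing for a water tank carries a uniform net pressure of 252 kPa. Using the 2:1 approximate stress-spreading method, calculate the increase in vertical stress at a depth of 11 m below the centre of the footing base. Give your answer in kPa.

Δσ_z ≈ 24.2 kPa

By the 2:1 method the load spreads at 1 horizontal : 2 vertical, so at depth z the loaded area has grown by z in each plan dimension:
Δσ = qBL/((B+z)(L+z)) = 252×4.3×5.7/((4.3+11)(5.7+11)) = 24.173 kPa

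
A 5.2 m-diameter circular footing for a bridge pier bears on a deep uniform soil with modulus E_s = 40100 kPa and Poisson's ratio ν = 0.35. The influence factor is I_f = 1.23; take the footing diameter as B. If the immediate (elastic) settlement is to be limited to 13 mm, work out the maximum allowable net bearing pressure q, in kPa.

q ≈ 92.9 kPa

S_e = q·B·(1−ν²)/E_s · I_f  ⇒  q = S_e·E_s / (B·(1−ν²)·I_f).
q = 0.013 × 40100 / (5.2 × 0.8775 × 1.23) = 92.88 kPa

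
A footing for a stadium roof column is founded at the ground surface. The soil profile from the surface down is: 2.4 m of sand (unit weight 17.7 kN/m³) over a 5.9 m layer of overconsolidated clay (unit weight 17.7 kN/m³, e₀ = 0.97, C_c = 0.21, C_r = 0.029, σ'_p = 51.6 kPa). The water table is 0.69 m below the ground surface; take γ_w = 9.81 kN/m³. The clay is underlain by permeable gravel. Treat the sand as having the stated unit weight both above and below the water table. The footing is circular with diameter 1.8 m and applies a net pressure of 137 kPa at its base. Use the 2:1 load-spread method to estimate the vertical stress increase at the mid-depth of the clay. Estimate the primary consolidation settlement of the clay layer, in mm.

Mid-depth of clay below the ground surface: z = 2.4 + 5.9/2 = 5.35 m.
Total vertical stress at mid-clay: σ_v = 17.7×2.4 + 17.7×2.95 = 94.695 kPa.
Pore pressure: u = 9.81×(5.35 − 0.69) = 45.715 kPa.
Initial effective stress: σ'_0 = σ_v − u = 94.695 − 45.715 = 48.98 kPa.
Stress increase at mid-clay by the 2:1 spreading method:
Δσ ≈ qD²/(D+z)² = 137×1.8²/(1.8+5.35)² = 8.6827 kPa
Final effective stress: σ'_f = 48.98 + 8.6827 = 57.663 kPa.
σ'_f = 57.663 > σ'_p = 51.6 kPa, so the stress path crosses the preconsolidation pressure — recompression up to σ'_p, then virgin compression beyond:
S_c = H/(1+e₀)·[C_r·log₁₀(σ'_p/σ'_0) + C_c·log₁₀(σ'_f/σ'_p)]
    = 5.9/1.97 × [0.029×log₁₀(51.6/48.98) + 0.21×log₁₀(57.663/51.6)]
    = 2.9949 × [0.0006563 + 0.010132] = 0.03231 m

S_c ≈ 32.3 mm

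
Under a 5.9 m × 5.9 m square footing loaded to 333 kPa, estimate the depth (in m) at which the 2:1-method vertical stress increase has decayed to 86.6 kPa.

2:1 spreading — at depth z the loaded area has grown by z in each plan dimension:
qB²/(B+z)² = Δσ_z ⇒ z = B(√(q/Δσ_z) − 1) = 5.9×(√(333/86.6) − 1) = 5.67 m

z ≈ 5.67 m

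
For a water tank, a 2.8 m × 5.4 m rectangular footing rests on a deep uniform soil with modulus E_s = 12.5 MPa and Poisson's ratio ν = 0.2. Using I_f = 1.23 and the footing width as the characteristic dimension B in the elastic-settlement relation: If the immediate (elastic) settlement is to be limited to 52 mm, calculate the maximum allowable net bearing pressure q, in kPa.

E_s = 12.5 MPa = 12500 kPa.
S_e = q·B·(1−ν²)/E_s · I_f  ⇒  q = S_e·E_s / (B·(1−ν²)·I_f).
q = 0.052 × 12500 / (2.8 × 0.96 × 1.23) = 196.6 kPa

q ≈ 197 kPa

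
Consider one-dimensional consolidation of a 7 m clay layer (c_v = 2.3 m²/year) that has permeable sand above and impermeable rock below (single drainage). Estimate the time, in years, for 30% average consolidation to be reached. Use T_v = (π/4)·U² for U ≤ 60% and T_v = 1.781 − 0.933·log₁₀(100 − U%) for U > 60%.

Drainage path length: H_d = H = 7 m (single drainage).
U ≤ 60%: T_v = (π/4)·U² = (π/4)×0.3² = 0.070686.
t = T_v·H_d²/c_v = 0.070686×7²/2.3 = 1.506 years.

t ≈ 1.51 years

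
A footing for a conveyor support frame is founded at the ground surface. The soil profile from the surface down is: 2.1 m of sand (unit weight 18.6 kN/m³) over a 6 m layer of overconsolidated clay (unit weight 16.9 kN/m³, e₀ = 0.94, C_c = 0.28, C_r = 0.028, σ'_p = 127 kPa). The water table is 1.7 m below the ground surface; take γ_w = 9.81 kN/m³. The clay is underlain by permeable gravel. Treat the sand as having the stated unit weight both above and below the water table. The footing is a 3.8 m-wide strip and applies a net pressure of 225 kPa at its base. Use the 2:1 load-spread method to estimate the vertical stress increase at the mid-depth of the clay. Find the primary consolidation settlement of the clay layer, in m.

Mid-depth of clay below the ground surface: z = 2.1 + 6/2 = 5.1 m.
Total vertical stress at mid-clay: σ_v = 18.6×2.1 + 16.9×3 = 89.76 kPa.
Pore pressure: u = 9.81×(5.1 − 1.7) = 33.354 kPa.
Initial effective stress: σ'_0 = σ_v − u = 89.76 − 33.354 = 56.406 kPa.
Stress increase at mid-clay by the 2:1 spreading method:
Δσ = qB/(B+z) = 225×3.8/(3.8+5.1) = 96.067 kPa
Final effective stress: σ'_f = 56.406 + 96.067 = 152.47 kPa.
σ'_f = 152.47 > σ'_p = 127 kPa, so the stress path crosses the preconsolidation pressure — recompression up to σ'_p, then virgin compression beyond:
S_c = H/(1+e₀)·[C_r·log₁₀(σ'_p/σ'_0) + C_c·log₁₀(σ'_f/σ'_p)]
    = 6/1.94 × [0.028×log₁₀(127/56.406) + 0.28×log₁₀(152.47/127)]
    = 3.0928 × [0.0098694 + 0.022227] = 0.09927 m

S_c ≈ 0.0993 m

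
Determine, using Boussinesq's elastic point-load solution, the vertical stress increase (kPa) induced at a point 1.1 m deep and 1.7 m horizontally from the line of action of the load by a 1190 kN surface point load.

Δσ_z ≈ 22.2 kPa

Boussinesq vertical stress below a point load on an elastic half-space:
Δσ_z = 3P/(2πz²) · [1 + (r/z)²]^(−5/2)
r/z = 1.7/1.1 = 1.5455; [1+(r/z)²]^(−5/2) = 0.047316.
Δσ_z = 3×1190/(2π×1.1²) × 0.047316 = 469.57 × 0.047316 = 22.22 kPa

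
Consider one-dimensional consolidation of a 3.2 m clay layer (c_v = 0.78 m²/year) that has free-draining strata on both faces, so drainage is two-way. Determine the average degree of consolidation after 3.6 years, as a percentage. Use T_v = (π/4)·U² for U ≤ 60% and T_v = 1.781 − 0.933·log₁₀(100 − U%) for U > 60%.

U ≈ 94.6 %

Drainage path length: H_d = H/2 = 1.6 m (double drainage).
T_v = c_v·t/H_d² = 0.78×3.6/1.6² = 1.0969.
T_v = 1.0969 corresponds to the U > 60% branch:
U = 1 − 10^((1.781 − T_v)/0.933)/100 = 0.9459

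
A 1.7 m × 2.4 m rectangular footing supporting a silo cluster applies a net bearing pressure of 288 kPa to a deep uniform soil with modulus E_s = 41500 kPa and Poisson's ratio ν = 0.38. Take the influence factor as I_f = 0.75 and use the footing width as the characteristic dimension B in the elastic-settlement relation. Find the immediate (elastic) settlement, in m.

Immediate (elastic) settlement: S_e = q·B·(1−ν²)/E_s · I_f.
S_e = 288 × 1.7 × (1 − 0.38²) / 41500 × 0.75
    = 288 × 1.7 × 0.8556 / 41500 × 0.75
    = 0.007571 m

S_e ≈ 0.00757 m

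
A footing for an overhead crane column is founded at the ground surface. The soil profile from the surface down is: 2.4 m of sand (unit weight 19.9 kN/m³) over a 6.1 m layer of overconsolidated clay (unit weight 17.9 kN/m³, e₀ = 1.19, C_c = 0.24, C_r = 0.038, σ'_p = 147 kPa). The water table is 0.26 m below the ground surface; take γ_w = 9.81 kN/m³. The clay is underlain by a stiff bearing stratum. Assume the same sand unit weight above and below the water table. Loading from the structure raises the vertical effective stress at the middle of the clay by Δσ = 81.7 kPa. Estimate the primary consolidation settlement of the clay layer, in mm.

S_c ≈ 43.7 mm

Mid-depth of clay below the ground surface: z = 2.4 + 6.1/2 = 5.45 m.
Total vertical stress at mid-clay: σ_v = 19.9×2.4 + 17.9×3.05 = 102.35 kPa.
Pore pressure: u = 9.81×(5.45 − 0.26) = 50.914 kPa.
Initial effective stress: σ'_0 = σ_v − u = 102.35 − 50.914 = 51.436 kPa.
Final effective stress: σ'_f = 51.436 + 81.7 = 133.14 kPa.
σ'_f = 133.14 ≤ σ'_p = 147 kPa, so the clay remains overconsolidated and only the recompression index applies:
S_c = C_r·H/(1+e₀)·log₁₀(σ'_f/σ'_0) = 0.038×6.1/2.19×log₁₀(133.14/51.436)
    = 0.10585 × 0.41304 = 0.04372 m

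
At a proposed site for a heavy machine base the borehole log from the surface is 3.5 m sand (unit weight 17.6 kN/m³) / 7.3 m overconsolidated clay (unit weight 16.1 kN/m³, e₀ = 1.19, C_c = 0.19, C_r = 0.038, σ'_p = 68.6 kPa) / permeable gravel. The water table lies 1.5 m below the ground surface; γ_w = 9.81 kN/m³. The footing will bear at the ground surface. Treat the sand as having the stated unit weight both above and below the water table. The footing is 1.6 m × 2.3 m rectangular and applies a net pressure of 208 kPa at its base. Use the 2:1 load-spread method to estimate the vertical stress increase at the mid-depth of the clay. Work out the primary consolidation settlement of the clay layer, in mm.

Mid-depth of clay below the ground surface: z = 3.5 + 7.3/2 = 7.15 m.
Total vertical stress at mid-clay: σ_v = 17.6×3.5 + 16.1×3.65 = 120.37 kPa.
Pore pressure: u = 9.81×(7.15 − 1.5) = 55.427 kPa.
Initial effective stress: σ'_0 = σ_v − u = 120.37 − 55.427 = 64.943 kPa.
Stress increase at mid-clay by the 2:1 spreading method:
Δσ = qBL/((B+z)(L+z)) = 208×1.6×2.3/((1.6+7.15)(2.3+7.15)) = 9.257 kPa
Final effective stress: σ'_f = 64.943 + 9.257 = 74.2 kPa.
σ'_f = 74.2 > σ'_p = 68.6 kPa, so the stress path crosses the preconsolidation pressure — recompression up to σ'_p, then virgin compression beyond:
S_c = H/(1+e₀)·[C_r·log₁₀(σ'_p/σ'_0) + C_c·log₁₀(σ'_f/σ'_p)]
    = 7.3/2.19 × [0.038×log₁₀(68.6/64.943) + 0.19×log₁₀(74.2/68.6)]
    = 3.3333 × [0.00090409 + 0.0064752] = 0.0246 m

S_c ≈ 24.6 mm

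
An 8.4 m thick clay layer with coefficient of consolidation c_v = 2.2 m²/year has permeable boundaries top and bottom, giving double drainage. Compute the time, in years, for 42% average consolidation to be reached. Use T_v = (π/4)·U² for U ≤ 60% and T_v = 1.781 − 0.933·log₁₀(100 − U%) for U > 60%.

Drainage path length: H_d = H/2 = 4.2 m (double drainage).
U ≤ 60%: T_v = (π/4)·U² = (π/4)×0.42² = 0.13854.
t = T_v·H_d²/c_v = 0.13854×4.2²/2.2 = 1.111 years.

t ≈ 1.11 years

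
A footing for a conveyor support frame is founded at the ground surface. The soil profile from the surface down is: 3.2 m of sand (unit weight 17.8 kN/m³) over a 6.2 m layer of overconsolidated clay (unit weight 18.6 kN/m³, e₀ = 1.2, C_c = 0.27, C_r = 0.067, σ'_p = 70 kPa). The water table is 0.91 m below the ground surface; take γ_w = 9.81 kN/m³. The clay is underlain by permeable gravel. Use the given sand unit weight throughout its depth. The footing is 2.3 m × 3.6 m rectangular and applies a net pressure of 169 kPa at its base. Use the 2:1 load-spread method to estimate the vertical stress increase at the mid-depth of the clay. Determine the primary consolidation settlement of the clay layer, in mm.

S_c ≈ 46.8 mm

Mid-depth of clay below the ground surface: z = 3.2 + 6.2/2 = 6.3 m.
Total vertical stress at mid-clay: σ_v = 17.8×3.2 + 18.6×3.1 = 114.62 kPa.
Pore pressure: u = 9.81×(6.3 − 0.91) = 52.876 kPa.
Initial effective stress: σ'_0 = σ_v − u = 114.62 − 52.876 = 61.744 kPa.
Stress increase at mid-clay by the 2:1 spreading method:
Δσ = qBL/((B+z)(L+z)) = 169×2.3×3.6/((2.3+6.3)(3.6+6.3)) = 16.436 kPa
Final effective stress: σ'_f = 61.744 + 16.436 = 78.18 kPa.
σ'_f = 78.18 > σ'_p = 70 kPa, so the stress path crosses the preconsolidation pressure — recompression up to σ'_p, then virgin compression beyond:
S_c = H/(1+e₀)·[C_r·log₁₀(σ'_p/σ'_0) + C_c·log₁₀(σ'_f/σ'_p)]
    = 6.2/2.2 × [0.067×log₁₀(70/61.744) + 0.27×log₁₀(78.18/70)]
    = 2.8182 × [0.0036517 + 0.012959] = 0.04681 m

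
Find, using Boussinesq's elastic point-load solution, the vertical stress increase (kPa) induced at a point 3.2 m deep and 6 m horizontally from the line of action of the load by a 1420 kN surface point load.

Boussinesq vertical stress below a point load on an elastic half-space:
Δσ_z = 3P/(2πz²) · [1 + (r/z)²]^(−5/2)
r/z = 6/3.2 = 1.875; [1+(r/z)²]^(−5/2) = 0.023078.
Δσ_z = 3×1420/(2π×3.2²) × 0.023078 = 66.211 × 0.023078 = 1.528 kPa

Δσ_z ≈ 1.53 kPa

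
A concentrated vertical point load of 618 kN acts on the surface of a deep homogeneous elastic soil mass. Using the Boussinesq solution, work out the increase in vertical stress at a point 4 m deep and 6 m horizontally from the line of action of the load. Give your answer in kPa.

Δσ_z ≈ 0.969 kPa

Boussinesq vertical stress below a point load on an elastic half-space:
Δσ_z = 3P/(2πz²) · [1 + (r/z)²]^(−5/2)
r/z = 6/4 = 1.5; [1+(r/z)²]^(−5/2) = 0.052516.
Δσ_z = 3×618/(2π×4²) × 0.052516 = 18.442 × 0.052516 = 0.9685 kPa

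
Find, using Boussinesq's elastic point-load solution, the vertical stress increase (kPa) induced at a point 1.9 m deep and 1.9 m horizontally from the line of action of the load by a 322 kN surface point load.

Boussinesq vertical stress below a point load on an elastic half-space:
Δσ_z = 3P/(2πz²) · [1 + (r/z)²]^(−5/2)
r/z = 1.9/1.9 = 1; [1+(r/z)²]^(−5/2) = 0.17678.
Δσ_z = 3×322/(2π×1.9²) × 0.17678 = 42.588 × 0.17678 = 7.529 kPa

Δσ_z ≈ 7.53 kPa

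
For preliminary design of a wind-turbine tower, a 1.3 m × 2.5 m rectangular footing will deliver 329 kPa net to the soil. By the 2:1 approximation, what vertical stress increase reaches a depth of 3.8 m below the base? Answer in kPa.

By the 2:1 method the load spreads at 1 horizontal : 2 vertical, so at depth z the loaded area has grown by z in each plan dimension:
Δσ = qBL/((B+z)(L+z)) = 329×1.3×2.5/((1.3+3.8)(2.5+3.8)) = 33.279 kPa

Δσ_z ≈ 33.3 kPa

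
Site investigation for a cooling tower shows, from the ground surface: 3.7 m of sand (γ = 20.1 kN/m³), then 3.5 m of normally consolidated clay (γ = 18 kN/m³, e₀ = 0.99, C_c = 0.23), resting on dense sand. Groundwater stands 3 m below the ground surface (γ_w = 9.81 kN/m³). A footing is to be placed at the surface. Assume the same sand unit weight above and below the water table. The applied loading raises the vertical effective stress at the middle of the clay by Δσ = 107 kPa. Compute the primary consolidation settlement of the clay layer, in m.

S_c ≈ 0.147 m

Mid-depth of clay below the ground surface: z = 3.7 + 3.5/2 = 5.45 m.
Total vertical stress at mid-clay: σ_v = 20.1×3.7 + 18×1.75 = 105.87 kPa.
Pore pressure: u = 9.81×(5.45 − 3) = 24.035 kPa.
Initial effective stress: σ'_0 = σ_v − u = 105.87 − 24.035 = 81.835 kPa.
Final effective stress: σ'_f = σ'_0 + Δσ = 81.835 + 107 = 188.83 kPa.
Normally consolidated clay, so the full stress increment lies on the virgin compression line:
S_c = C_c·H/(1+e₀)·log₁₀(σ'_f/σ'_0) = 0.23×3.5/(1+0.99)×log₁₀(188.83/81.835)
    = 0.40452 × 0.36313 = 0.1469 m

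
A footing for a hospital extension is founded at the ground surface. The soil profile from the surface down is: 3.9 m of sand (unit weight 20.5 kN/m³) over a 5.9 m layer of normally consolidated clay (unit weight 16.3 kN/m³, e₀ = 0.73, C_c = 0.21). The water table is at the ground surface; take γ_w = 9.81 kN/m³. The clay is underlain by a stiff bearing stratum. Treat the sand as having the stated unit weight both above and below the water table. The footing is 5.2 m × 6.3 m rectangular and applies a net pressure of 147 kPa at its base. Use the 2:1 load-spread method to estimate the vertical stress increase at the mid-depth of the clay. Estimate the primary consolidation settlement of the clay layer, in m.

S_c ≈ 0.126 m

Mid-depth of clay below the ground surface: z = 3.9 + 5.9/2 = 6.85 m.
Total vertical stress at mid-clay: σ_v = 20.5×3.9 + 16.3×2.95 = 128.04 kPa.
Pore pressure: u = 9.81×(6.85 − 0) = 67.198 kPa.
Initial effective stress: σ'_0 = σ_v − u = 128.04 − 67.198 = 60.842 kPa.
Stress increase at mid-clay by the 2:1 spreading method:
Δσ = qBL/((B+z)(L+z)) = 147×5.2×6.3/((5.2+6.85)(6.3+6.85)) = 30.391 kPa
Final effective stress: σ'_f = σ'_0 + Δσ = 60.842 + 30.391 = 91.233 kPa.
Normally consolidated clay, so the full stress increment lies on the virgin compression line:
S_c = C_c·H/(1+e₀)·log₁₀(σ'_f/σ'_0) = 0.21×5.9/(1+0.73)×log₁₀(91.233/60.842)
    = 0.71618 × 0.17595 = 0.126 m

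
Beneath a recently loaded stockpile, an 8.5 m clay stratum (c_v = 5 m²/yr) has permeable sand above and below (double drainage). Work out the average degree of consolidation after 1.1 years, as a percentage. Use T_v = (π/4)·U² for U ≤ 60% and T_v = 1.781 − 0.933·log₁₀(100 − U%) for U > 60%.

U ≈ 61.8 %

Drainage path length: H_d = H/2 = 4.25 m (double drainage).
T_v = c_v·t/H_d² = 5×1.1/4.25² = 0.3045.
T_v = 0.3045 corresponds to the U > 60% branch:
U = 1 − 10^((1.781 − T_v)/0.933)/100 = 0.6176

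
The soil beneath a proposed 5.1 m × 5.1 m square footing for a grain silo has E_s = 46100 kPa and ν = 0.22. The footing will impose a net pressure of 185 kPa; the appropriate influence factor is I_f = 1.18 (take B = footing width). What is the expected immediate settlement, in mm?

S_e ≈ 23 mm

Immediate (elastic) settlement: S_e = q·B·(1−ν²)/E_s · I_f.
S_e = 185 × 5.1 × (1 − 0.22²) / 46100 × 1.18
    = 185 × 5.1 × 0.9516 / 46100 × 1.18
    = 0.02298 m = 22.98 mm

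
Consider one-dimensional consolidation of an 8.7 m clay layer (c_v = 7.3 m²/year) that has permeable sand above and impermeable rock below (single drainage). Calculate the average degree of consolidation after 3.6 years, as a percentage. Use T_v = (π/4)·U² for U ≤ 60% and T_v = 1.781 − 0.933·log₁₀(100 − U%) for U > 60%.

U ≈ 65.6 %

Drainage path length: H_d = H = 8.7 m (single drainage).
T_v = c_v·t/H_d² = 7.3×3.6/8.7² = 0.34721.
T_v = 0.34721 corresponds to the U > 60% branch:
U = 1 − 10^((1.781 − T_v)/0.933)/100 = 0.6558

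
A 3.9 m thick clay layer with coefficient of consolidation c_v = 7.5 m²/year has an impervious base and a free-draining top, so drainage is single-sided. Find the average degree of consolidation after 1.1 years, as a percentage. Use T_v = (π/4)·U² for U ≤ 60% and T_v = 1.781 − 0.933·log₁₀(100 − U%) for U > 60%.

Drainage path length: H_d = H = 3.9 m (single drainage).
T_v = c_v·t/H_d² = 7.5×1.1/3.9² = 0.54241.
T_v = 0.54241 corresponds to the U > 60% branch:
U = 1 − 10^((1.781 − T_v)/0.933)/100 = 0.7874

U ≈ 78.7 %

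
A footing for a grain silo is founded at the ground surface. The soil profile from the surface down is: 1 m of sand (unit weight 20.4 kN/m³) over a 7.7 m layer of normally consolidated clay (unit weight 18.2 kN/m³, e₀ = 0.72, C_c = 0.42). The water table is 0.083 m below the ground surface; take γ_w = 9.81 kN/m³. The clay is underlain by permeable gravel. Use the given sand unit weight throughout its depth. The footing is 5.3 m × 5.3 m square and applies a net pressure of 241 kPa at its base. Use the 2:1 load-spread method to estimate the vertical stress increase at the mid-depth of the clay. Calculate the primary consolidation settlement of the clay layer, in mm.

Mid-depth of clay below the ground surface: z = 1 + 7.7/2 = 4.85 m.
Total vertical stress at mid-clay: σ_v = 20.4×1 + 18.2×3.85 = 90.47 kPa.
Pore pressure: u = 9.81×(4.85 − 0.083) = 46.764 kPa.
Initial effective stress: σ'_0 = σ_v − u = 90.47 − 46.764 = 43.706 kPa.
Stress increase at mid-clay by the 2:1 spreading method:
Δσ = qBL/((B+z)(L+z)) = 241×5.3×5.3/((5.3+4.85)(5.3+4.85)) = 65.711 kPa
Final effective stress: σ'_f = σ'_0 + Δσ = 43.706 + 65.711 = 109.42 kPa.
Normally consolidated clay, so the full stress increment lies on the virgin compression line:
S_c = C_c·H/(1+e₀)·log₁₀(σ'_f/σ'_0) = 0.42×7.7/(1+0.72)×log₁₀(109.42/43.706)
    = 1.8802 × 0.39856 = 0.7494 m

S_c ≈ 749 mm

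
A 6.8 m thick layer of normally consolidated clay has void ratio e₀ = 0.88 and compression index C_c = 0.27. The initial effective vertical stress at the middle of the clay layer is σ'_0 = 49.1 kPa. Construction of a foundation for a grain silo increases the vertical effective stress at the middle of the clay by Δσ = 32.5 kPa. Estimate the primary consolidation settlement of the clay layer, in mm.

Final effective stress: σ'_f = σ'_0 + Δσ = 49.1 + 32.5 = 81.6 kPa.
Normally consolidated clay, so the full stress increment lies on the virgin compression line:
S_c = C_c·H/(1+e₀)·log₁₀(σ'_f/σ'_0) = 0.27×6.8/(1+0.88)×log₁₀(81.6/49.1)
    = 0.9766 × 0.22061 = 0.2154 m

S_c ≈ 215 mm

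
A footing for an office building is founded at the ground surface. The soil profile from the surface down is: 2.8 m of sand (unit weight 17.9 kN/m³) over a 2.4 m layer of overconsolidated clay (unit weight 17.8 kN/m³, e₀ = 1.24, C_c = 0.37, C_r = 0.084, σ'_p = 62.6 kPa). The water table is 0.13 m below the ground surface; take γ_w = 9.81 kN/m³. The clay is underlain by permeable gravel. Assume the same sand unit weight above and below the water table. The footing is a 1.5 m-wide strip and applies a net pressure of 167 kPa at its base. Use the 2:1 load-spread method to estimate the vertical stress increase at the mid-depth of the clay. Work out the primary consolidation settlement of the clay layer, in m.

S_c ≈ 0.0646 m

Mid-depth of clay below the ground surface: z = 2.8 + 2.4/2 = 4 m.
Total vertical stress at mid-clay: σ_v = 17.9×2.8 + 17.8×1.2 = 71.48 kPa.
Pore pressure: u = 9.81×(4 − 0.13) = 37.965 kPa.
Initial effective stress: σ'_0 = σ_v − u = 71.48 − 37.965 = 33.515 kPa.
Stress increase at mid-clay by the 2:1 spreading method:
Δσ = qB/(B+z) = 167×1.5/(1.5+4) = 45.545 kPa
Final effective stress: σ'_f = 33.515 + 45.545 = 79.06 kPa.
σ'_f = 79.06 > σ'_p = 62.6 kPa, so the stress path crosses the preconsolidation pressure — recompression up to σ'_p, then virgin compression beyond:
S_c = H/(1+e₀)·[C_r·log₁₀(σ'_p/σ'_0) + C_c·log₁₀(σ'_f/σ'_p)]
    = 2.4/2.24 × [0.084×log₁₀(62.6/33.515) + 0.37×log₁₀(79.06/62.6)]
    = 1.0714 × [0.022792 + 0.037512] = 0.06461 m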